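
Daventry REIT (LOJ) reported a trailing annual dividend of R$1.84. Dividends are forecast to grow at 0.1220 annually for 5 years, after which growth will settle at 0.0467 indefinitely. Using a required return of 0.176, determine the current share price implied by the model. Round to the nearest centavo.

R$19.78

Two-stage DDM. Project D₁…D_5 at 0.122, terminal growth 0.0467, discount at r = 0.176.
D_1 = 2.0645
D_2 = 2.3163
D_3 = 2.5989
D_4 = 2.9160
D_5 = 3.2718
Terminal value at t=5: TV = D_6/(r−g) = 3.4246/(0.176−0.0467) = 26.4854
P₀ = 2.0645/(1+0.176)^1 + 2.3163/(1+0.176)^2 + 2.5989/(1+0.176)^3 + 2.9160/(1+0.176)^4 + 3.2718/(1+0.176)^5 + 26.4854/(1+0.176)^5 = 19.7828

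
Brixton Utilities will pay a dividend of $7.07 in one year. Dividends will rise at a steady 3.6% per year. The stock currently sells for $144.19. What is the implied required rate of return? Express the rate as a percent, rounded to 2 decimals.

Rearranging the constant-growth DDM: r = D₁/P₀ + g.
r = 7.0700 / 144.19 + 0.036 = 0.04903 + 0.036 = 0.08503

8.50%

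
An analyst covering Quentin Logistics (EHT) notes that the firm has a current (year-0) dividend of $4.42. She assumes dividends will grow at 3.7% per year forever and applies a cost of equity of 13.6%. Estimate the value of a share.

$46.30

Gordon growth model: P₀ = D₁/(r − g). D₁ = 4.42 × (1 + 0.037) = 4.5835.
P₀ = 4.5835 / (0.136 − 0.037) = 4.5835 / 0.099 = 46.2984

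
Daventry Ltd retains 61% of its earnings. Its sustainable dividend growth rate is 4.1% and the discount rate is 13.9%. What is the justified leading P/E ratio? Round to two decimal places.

Payout ratio b = 1 − 0.61 = 0.39.
Justified leading P/E = b/(r−g) = 0.39/(0.139−0.041) = 3.9796

3.98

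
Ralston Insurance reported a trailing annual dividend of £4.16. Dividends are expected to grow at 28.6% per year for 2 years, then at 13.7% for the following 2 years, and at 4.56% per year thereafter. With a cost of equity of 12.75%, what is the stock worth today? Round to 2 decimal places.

£91.38

Three-stage DDM. Project D₁…D_4; terminal Gordon value at t=4 with g = 0.0456; discount at r = 0.1275.
D_1 = 5.3498
D_2 = 6.8798
D_3 = 7.8223
D_4 = 8.8940
TV_4 = 9.2995/(0.1275−0.0456) = 113.5476
P₀ = Σ Dₜ/(1+r)ᵗ + TV_4/(1+r)^4 = 91.3780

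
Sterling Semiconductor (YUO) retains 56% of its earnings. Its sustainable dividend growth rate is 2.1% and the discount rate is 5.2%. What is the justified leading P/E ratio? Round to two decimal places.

14.19

Payout ratio b = 1 − 0.56 = 0.44.
Justified leading P/E = b/(r−g) = 0.44/(0.052−0.021) = 14.1935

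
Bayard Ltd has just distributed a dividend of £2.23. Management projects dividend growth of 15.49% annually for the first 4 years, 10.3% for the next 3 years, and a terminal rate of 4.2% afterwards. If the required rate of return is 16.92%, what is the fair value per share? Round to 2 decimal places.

Three-stage DDM. Project D₁…D_7; terminal Gordon value at t=7 with g = 0.042; discount at r = 0.1692.
D_1 = 2.5754
D_2 = 2.9744
D_3 = 3.4351
D_4 = 3.9672
D_5 = 4.3758
D_6 = 4.8265
D_7 = 5.3236
TV_7 = 5.5472/(0.1692−0.042) = 43.6103
P₀ = Σ Dₜ/(1+r)ᵗ + TV_7/(1+r)^7 = 28.9254

£28.93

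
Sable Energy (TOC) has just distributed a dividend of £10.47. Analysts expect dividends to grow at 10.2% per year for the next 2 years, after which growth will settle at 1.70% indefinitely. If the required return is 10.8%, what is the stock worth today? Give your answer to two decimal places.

£136.52

Two-stage DDM. Project D₁…D_2 at 0.102, terminal growth 0.017, discount at r = 0.108.
D_1 = 11.5379
D_2 = 12.7148
Terminal value at t=2: TV = D_3/(r−g) = 12.9310/(0.108−0.017) = 142.0985
P₀ = 11.5379/(1+0.108)^1 + 12.7148/(1+0.108)^2 + 142.0985/(1+0.108)^2 = 136.5173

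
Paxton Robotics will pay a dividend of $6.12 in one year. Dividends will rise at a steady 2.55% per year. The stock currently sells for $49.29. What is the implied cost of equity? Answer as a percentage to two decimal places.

Rearranging the constant-growth DDM: r = D₁/P₀ + g.
r = 6.1200 / 49.29 + 0.0255 = 0.12416 + 0.0255 = 0.14966

14.97%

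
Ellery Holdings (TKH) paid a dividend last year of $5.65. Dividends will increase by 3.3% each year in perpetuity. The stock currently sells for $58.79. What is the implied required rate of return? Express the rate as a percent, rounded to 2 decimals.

Rearranging the constant-growth DDM: r = D₁/P₀ + g.
D₁ = 5.65 × (1 + 0.033) = 5.8365.
r = 5.8365 / 58.79 + 0.033 = 0.09928 + 0.033 = 0.13228

13.23%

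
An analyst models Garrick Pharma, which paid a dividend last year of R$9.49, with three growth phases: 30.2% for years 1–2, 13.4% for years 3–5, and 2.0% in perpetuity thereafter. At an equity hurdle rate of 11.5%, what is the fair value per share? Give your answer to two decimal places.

R$210.34

Three-stage DDM. Project D₁…D_5; terminal Gordon value at t=5 with g = 0.02; discount at r = 0.115.
D_1 = 12.3560
D_2 = 16.0875
D_3 = 18.2432
D_4 = 20.6878
D_5 = 23.4600
TV_5 = 23.9292/(0.115−0.02) = 251.8859
P₀ = Σ Dₜ/(1+r)ᵗ + TV_5/(1+r)^5 = 210.3406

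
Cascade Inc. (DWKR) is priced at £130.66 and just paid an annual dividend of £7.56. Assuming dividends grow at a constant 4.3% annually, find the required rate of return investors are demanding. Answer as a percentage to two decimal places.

Rearranging the constant-growth DDM: r = D₁/P₀ + g.
D₁ = 7.56 × (1 + 0.043) = 7.8851.
r = 7.8851 / 130.66 + 0.043 = 0.06035 + 0.043 = 0.10335

10.33%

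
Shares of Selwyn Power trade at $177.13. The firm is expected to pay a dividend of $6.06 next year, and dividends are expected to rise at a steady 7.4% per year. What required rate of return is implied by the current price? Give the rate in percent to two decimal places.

Rearranging the constant-growth DDM: r = D₁/P₀ + g.
r = 6.0600 / 177.13 + 0.074 = 0.03421 + 0.074 = 0.10821

10.82%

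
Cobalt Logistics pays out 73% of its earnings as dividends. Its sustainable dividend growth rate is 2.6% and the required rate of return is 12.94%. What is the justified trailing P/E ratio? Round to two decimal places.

7.24

Justified trailing P/E = b(1+g)/(r−g) = 0.73×(1+0.026)/(0.1294−0.026) = 7.2435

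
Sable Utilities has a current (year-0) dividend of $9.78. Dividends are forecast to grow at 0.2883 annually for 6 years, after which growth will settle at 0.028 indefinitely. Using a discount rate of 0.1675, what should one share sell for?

$214.11

Two-stage DDM. Project D₁…D_6 at 0.2883, terminal growth 0.028, discount at r = 0.1675.
D_1 = 12.5996
D_2 = 16.2320
D_3 = 20.9117
D_4 = 26.9406
D_5 = 34.7075
D_6 = 44.7137
Terminal value at t=6: TV = D_7/(r−g) = 45.9657/(0.1675−0.028) = 329.5033
P₀ = 12.5996/(1+0.1675)^1 + 16.2320/(1+0.1675)^2 + 20.9117/(1+0.1675)^3 + 26.9406/(1+0.1675)^4 + 34.7075/(1+0.1675)^5 + 44.7137/(1+0.1675)^6 + 329.5033/(1+0.1675)^6 = 214.1109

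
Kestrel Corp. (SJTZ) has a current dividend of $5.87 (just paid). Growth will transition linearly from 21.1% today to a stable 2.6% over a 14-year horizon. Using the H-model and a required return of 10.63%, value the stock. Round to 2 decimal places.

$169.67

H-model: P₀ = D₀[(1+g_L) + H(g_S−g_L)]/(r−g_L), with H = 14/2 = 7.
P₀ = 5.87 × [(1+0.026) + 7×(0.211−0.026)] / (0.1063−0.026)
   = 5.87 × 2.3210 / 0.0803 = 169.6671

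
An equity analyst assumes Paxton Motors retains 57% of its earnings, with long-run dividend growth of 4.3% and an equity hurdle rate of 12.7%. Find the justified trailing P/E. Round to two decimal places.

Payout ratio b = 1 − 0.57 = 0.43.
Justified trailing P/E = b(1+g)/(r−g) = 0.43×(1+0.043)/(0.127−0.043) = 5.3392

5.34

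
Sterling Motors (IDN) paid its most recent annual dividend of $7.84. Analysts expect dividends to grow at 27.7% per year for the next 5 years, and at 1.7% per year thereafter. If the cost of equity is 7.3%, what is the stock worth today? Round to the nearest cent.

Two-stage DDM. Project D₁…D_5 at 0.277, terminal growth 0.017, discount at r = 0.073.
D_1 = 10.0117
D_2 = 12.7849
D_3 = 16.3263
D_4 = 20.8487
D_5 = 26.6238
Terminal value at t=5: TV = D_6/(r−g) = 27.0764/(0.073−0.017) = 483.5078
P₀ = 10.0117/(1+0.073)^1 + 12.7849/(1+0.073)^2 + 16.3263/(1+0.073)^3 + 20.8487/(1+0.073)^4 + 26.6238/(1+0.073)^5 + 483.5078/(1+0.073)^5 = 408.0395

$408.04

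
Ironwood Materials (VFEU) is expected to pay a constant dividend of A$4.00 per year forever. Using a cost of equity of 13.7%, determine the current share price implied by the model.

A$29.20

Zero-growth DDM (perpetuity): P₀ = D/r = 4.00 / 0.137 = 29.1971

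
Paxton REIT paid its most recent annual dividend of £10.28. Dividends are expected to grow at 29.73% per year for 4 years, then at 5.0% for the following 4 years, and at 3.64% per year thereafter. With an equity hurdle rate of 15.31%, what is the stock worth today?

£208.66

Three-stage DDM. Project D₁…D_8; terminal Gordon value at t=8 with g = 0.0364; discount at r = 0.1531.
D_1 = 13.3362
D_2 = 17.3011
D_3 = 22.4447
D_4 = 29.1175
D_5 = 30.5734
D_6 = 32.1021
D_7 = 33.7072
D_8 = 35.3926
TV_8 = 36.6808/(0.1531−0.0364) = 314.3175
P₀ = Σ Dₜ/(1+r)ᵗ + TV_8/(1+r)^8 = 208.6600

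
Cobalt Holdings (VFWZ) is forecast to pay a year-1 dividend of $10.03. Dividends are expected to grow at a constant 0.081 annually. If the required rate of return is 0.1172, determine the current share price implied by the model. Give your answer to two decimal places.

$277.07

Gordon growth model: P₀ = D₁/(r − g), with D₁ = 10.03 given directly.
P₀ = 10.0300 / (0.1172 − 0.081) = 10.0300 / 0.0362 = 277.0718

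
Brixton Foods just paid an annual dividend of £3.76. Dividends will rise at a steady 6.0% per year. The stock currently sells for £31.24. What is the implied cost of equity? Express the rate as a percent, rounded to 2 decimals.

18.76%

Rearranging the constant-growth DDM: r = D₁/P₀ + g.
D₁ = 3.76 × (1 + 0.06) = 3.9856.
r = 3.9856 / 31.24 + 0.06 = 0.12758 + 0.06 = 0.18758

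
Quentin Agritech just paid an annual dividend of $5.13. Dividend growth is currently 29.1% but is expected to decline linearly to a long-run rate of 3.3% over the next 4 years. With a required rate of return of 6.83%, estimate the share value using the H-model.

H-model: P₀ = D₀[(1+g_L) + H(g_S−g_L)]/(r−g_L), with H = 4/2 = 2.
P₀ = 5.13 × [(1+0.033) + 2×(0.291−0.033)] / (0.0683−0.033)
   = 5.13 × 1.5490 / 0.0353 = 225.1096

$225.11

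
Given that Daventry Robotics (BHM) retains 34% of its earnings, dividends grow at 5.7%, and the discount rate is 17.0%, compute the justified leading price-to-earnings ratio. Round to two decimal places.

Payout ratio b = 1 − 0.34 = 0.66.
Justified leading P/E = b/(r−g) = 0.66/(0.17−0.057) = 5.8407

5.84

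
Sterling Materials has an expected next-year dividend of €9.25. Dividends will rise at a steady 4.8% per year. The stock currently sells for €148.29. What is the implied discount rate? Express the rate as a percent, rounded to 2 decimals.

11.04%

Rearranging the constant-growth DDM: r = D₁/P₀ + g.
r = 9.2500 / 148.29 + 0.048 = 0.06238 + 0.048 = 0.11038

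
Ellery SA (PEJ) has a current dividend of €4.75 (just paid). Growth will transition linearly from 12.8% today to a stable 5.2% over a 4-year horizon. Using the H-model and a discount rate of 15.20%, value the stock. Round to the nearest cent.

€57.19

H-model: P₀ = D₀[(1+g_L) + H(g_S−g_L)]/(r−g_L), with H = 4/2 = 2.
P₀ = 4.75 × [(1+0.052) + 2×(0.128−0.052)] / (0.152−0.052)
   = 4.75 × 1.2040 / 0.1 = 57.1900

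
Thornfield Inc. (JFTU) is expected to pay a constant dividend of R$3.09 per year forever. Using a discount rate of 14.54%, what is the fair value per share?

Zero-growth DDM (perpetuity): P₀ = D/r = 3.09 / 0.1454 = 21.2517

R$21.25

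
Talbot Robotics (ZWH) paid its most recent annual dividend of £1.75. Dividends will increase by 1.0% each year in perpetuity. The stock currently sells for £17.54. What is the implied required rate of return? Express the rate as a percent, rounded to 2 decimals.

11.08%

Rearranging the constant-growth DDM: r = D₁/P₀ + g.
D₁ = 1.75 × (1 + 0.01) = 1.7675.
r = 1.7675 / 17.54 + 0.01 = 0.10077 + 0.01 = 0.11077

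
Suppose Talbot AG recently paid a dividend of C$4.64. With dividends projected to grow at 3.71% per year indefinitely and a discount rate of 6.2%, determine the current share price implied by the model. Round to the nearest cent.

Gordon growth model: P₀ = D₁/(r − g). D₁ = 4.64 × (1 + 0.0371) = 4.8121.
P₀ = 4.8121 / (0.062 − 0.0371) = 4.8121 / 0.0249 = 193.2588

C$193.26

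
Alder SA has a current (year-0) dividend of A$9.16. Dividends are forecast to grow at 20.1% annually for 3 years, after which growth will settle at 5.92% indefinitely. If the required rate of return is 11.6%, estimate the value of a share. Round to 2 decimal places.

A$244.78

Two-stage DDM. Project D₁…D_3 at 0.201, terminal growth 0.0592, discount at r = 0.116.
D_1 = 11.0012
D_2 = 13.2124
D_3 = 15.8681
Terminal value at t=3: TV = D_4/(r−g) = 16.8075/(0.116−0.0592) = 295.9062
P₀ = 11.0012/(1+0.116)^1 + 13.2124/(1+0.116)^2 + 15.8681/(1+0.116)^3 + 295.9062/(1+0.116)^3 = 244.7757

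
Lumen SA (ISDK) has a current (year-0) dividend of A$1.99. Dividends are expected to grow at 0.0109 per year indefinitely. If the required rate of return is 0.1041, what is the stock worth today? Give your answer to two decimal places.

Gordon growth model: P₀ = D₁/(r − g). D₁ = 1.99 × (1 + 0.0109) = 2.0117.
P₀ = 2.0117 / (0.1041 − 0.0109) = 2.0117 / 0.0932 = 21.5847

A$21.58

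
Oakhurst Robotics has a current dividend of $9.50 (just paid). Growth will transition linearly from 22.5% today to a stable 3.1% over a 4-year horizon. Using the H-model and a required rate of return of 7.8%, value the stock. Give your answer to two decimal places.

H-model: P₀ = D₀[(1+g_L) + H(g_S−g_L)]/(r−g_L), with H = 4/2 = 2.
P₀ = 9.50 × [(1+0.031) + 2×(0.225−0.031)] / (0.078−0.031)
   = 9.50 × 1.4190 / 0.047 = 286.8191

$286.82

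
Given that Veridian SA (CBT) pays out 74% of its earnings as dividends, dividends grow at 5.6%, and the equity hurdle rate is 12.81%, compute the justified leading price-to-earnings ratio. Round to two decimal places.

10.26

Justified leading P/E = b/(r−g) = 0.74/(0.1281−0.056) = 10.2635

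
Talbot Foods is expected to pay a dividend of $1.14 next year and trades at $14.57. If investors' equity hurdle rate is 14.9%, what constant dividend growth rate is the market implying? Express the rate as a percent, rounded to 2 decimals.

From P₀ = D₁/(r − g), the implied growth is g = r − D₁/P₀.
g = 0.149 − 1.14/14.57 = 0.149 − 0.07824 = 0.07076

7.08%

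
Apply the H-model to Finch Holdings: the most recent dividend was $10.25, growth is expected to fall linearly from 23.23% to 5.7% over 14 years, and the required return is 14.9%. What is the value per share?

$254.48

H-model: P₀ = D₀[(1+g_L) + H(g_S−g_L)]/(r−g_L), with H = 14/2 = 7.
P₀ = 10.25 × [(1+0.057) + 7×(0.2323−0.057)] / (0.149−0.057)
   = 10.25 × 2.2841 / 0.092 = 254.4785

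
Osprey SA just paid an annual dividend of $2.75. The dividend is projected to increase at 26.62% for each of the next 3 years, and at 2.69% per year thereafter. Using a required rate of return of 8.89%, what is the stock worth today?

$82.86

Two-stage DDM. Project D₁…D_3 at 0.2662, terminal growth 0.0269, discount at r = 0.0889.
D_1 = 3.4821
D_2 = 4.4090
D_3 = 5.5826
Terminal value at t=3: TV = D_4/(r−g) = 5.7328/(0.0889−0.0269) = 92.4647
P₀ = 3.4821/(1+0.0889)^1 + 4.4090/(1+0.0889)^2 + 5.5826/(1+0.0889)^3 + 92.4647/(1+0.0889)^3 = 82.8564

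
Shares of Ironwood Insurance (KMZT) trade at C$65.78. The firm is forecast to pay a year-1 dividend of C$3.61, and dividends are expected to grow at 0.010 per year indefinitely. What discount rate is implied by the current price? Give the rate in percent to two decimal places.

6.49%

Rearranging the constant-growth DDM: r = D₁/P₀ + g.
r = 3.6100 / 65.78 + 0.01 = 0.05488 + 0.01 = 0.06488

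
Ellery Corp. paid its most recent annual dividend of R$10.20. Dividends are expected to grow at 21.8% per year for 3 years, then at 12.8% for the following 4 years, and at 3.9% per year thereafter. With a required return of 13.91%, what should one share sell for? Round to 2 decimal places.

R$208.17

Three-stage DDM. Project D₁…D_7; terminal Gordon value at t=7 with g = 0.039; discount at r = 0.1391.
D_1 = 12.4236
D_2 = 15.1319
D_3 = 18.4307
D_4 = 20.7898
D_5 = 23.4509
D_6 = 26.4527
D_7 = 29.8386
TV_7 = 31.0023/(0.1391−0.039) = 309.7133
P₀ = Σ Dₜ/(1+r)ᵗ + TV_7/(1+r)^7 = 208.1729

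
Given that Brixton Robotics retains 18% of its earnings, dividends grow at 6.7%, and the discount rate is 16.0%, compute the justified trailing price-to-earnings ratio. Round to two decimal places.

9.41

Payout ratio b = 1 − 0.18 = 0.82.
Justified trailing P/E = b(1+g)/(r−g) = 0.82×(1+0.067)/(0.16−0.067) = 9.4080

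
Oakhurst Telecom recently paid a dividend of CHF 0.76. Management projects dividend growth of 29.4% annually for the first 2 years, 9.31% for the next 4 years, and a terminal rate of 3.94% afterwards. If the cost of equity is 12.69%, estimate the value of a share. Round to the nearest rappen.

CHF 16.13

Three-stage DDM. Project D₁…D_6; terminal Gordon value at t=6 with g = 0.0394; discount at r = 0.1269.
D_1 = 0.9834
D_2 = 1.2726
D_3 = 1.3910
D_4 = 1.5206
D_5 = 1.6621
D_6 = 1.8169
TV_6 = 1.8884/(0.1269−0.0394) = 21.5822
P₀ = Σ Dₜ/(1+r)ᵗ + TV_6/(1+r)^6 = 16.1301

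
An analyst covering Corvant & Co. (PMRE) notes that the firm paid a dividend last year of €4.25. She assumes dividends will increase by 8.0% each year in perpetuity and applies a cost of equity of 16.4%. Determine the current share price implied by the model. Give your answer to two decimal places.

Gordon growth model: P₀ = D₁/(r − g). D₁ = 4.25 × (1 + 0.08) = 4.5900.
P₀ = 4.5900 / (0.164 − 0.08) = 4.5900 / 0.084 = 54.6429

€54.64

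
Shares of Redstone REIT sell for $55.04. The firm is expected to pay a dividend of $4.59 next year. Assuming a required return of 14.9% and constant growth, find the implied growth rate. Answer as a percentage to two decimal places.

6.56%

From P₀ = D₁/(r − g), the implied growth is g = r − D₁/P₀.
g = 0.149 − 4.59/55.04 = 0.149 − 0.08339 = 0.06561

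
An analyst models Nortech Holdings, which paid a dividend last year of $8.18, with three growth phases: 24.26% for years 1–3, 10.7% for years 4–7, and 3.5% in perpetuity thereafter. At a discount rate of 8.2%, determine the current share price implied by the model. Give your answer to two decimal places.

$384.01

Three-stage DDM. Project D₁…D_7; terminal Gordon value at t=7 with g = 0.035; discount at r = 0.082.
D_1 = 10.1645
D_2 = 12.6304
D_3 = 15.6945
D_4 = 17.3738
D_5 = 19.2328
D_6 = 21.2907
D_7 = 23.5688
TV_7 = 24.3937/(0.082−0.035) = 519.0155
P₀ = Σ Dₜ/(1+r)ᵗ + TV_7/(1+r)^7 = 384.0052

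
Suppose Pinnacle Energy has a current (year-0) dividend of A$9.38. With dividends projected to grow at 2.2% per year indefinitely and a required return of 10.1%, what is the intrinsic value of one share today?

A$121.35

Gordon growth model: P₀ = D₁/(r − g). D₁ = 9.38 × (1 + 0.022) = 9.5864.
P₀ = 9.5864 / (0.101 − 0.022) = 9.5864 / 0.079 = 121.3463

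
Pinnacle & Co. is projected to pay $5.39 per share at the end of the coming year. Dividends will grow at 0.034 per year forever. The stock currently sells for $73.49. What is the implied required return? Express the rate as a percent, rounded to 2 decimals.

10.73%

Rearranging the constant-growth DDM: r = D₁/P₀ + g.
r = 5.3900 / 73.49 + 0.034 = 0.07334 + 0.034 = 0.10734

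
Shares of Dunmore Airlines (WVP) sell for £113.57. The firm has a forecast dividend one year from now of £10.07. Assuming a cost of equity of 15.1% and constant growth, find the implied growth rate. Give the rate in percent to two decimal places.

From P₀ = D₁/(r − g), the implied growth is g = r − D₁/P₀.
g = 0.151 − 10.07/113.57 = 0.151 − 0.08867 = 0.06233

6.23%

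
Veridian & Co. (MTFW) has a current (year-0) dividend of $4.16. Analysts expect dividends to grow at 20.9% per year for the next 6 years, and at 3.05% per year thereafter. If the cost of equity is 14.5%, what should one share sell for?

Two-stage DDM. Project D₁…D_6 at 0.209, terminal growth 0.0305, discount at r = 0.145.
D_1 = 5.0294
D_2 = 6.0806
D_3 = 7.3514
D_4 = 8.8879
D_5 = 10.7455
D_6 = 12.9913
Terminal value at t=6: TV = D_7/(r−g) = 13.3875/(0.145−0.0305) = 116.9213
P₀ = 5.0294/(1+0.145)^1 + 6.0806/(1+0.145)^2 + 7.3514/(1+0.145)^3 + 8.8879/(1+0.145)^4 + 10.7455/(1+0.145)^5 + 12.9913/(1+0.145)^6 + 116.9213/(1+0.145)^6 = 82.2115

$82.21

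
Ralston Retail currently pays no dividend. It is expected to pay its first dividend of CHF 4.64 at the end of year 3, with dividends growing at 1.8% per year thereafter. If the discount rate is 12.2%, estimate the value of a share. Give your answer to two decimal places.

Deferred-dividend DDM. At t=2 the remaining stream is a growing perpetuity with first payment D_3 = 4.64.
V_2 = D_3/(r−g) = 4.64/(0.122−0.018) = 44.6154
P₀ = V_2/(1+r)^2 = 44.6154/(1+0.122)^2 = 35.4404

CHF 35.44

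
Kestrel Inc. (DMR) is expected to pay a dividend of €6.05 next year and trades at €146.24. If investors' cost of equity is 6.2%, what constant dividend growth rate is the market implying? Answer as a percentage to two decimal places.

2.06%

From P₀ = D₁/(r − g), the implied growth is g = r − D₁/P₀.
g = 0.062 − 6.05/146.24 = 0.062 − 0.04137 = 0.02063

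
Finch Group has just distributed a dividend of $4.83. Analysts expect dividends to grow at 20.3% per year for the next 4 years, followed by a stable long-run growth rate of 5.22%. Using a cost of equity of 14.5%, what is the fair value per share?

$88.63

Two-stage DDM. Project D₁…D_4 at 0.203, terminal growth 0.0522, discount at r = 0.145.
D_1 = 5.8105
D_2 = 6.9900
D_3 = 8.4090
D_4 = 10.1160
Terminal value at t=4: TV = D_5/(r−g) = 10.6441/(0.145−0.0522) = 114.6991
P₀ = 5.8105/(1+0.145)^1 + 6.9900/(1+0.145)^2 + 8.4090/(1+0.145)^3 + 10.1160/(1+0.145)^4 + 114.6991/(1+0.145)^4 = 88.6263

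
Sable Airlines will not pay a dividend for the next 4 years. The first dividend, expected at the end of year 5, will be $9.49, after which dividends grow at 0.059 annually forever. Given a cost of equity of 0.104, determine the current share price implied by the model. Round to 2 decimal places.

Deferred-dividend DDM. At t=4 the remaining stream is a growing perpetuity with first payment D_5 = 9.49.
V_4 = D_5/(r−g) = 9.49/(0.104−0.059) = 210.8889
P₀ = V_4/(1+r)^4 = 210.8889/(1+0.104)^4 = 141.9637

$141.96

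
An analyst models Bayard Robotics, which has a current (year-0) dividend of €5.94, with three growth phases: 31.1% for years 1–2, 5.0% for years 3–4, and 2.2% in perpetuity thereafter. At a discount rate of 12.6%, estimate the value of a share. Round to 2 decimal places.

€98.29

Three-stage DDM. Project D₁…D_4; terminal Gordon value at t=4 with g = 0.022; discount at r = 0.126.
D_1 = 7.7873
D_2 = 10.2092
D_3 = 10.7197
D_4 = 11.2556
TV_4 = 11.5033/(0.126−0.022) = 110.6084
P₀ = Σ Dₜ/(1+r)ᵗ + TV_4/(1+r)^4 = 98.2861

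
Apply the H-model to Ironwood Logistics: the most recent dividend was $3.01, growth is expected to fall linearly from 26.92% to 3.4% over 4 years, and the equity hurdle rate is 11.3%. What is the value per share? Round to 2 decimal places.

H-model: P₀ = D₀[(1+g_L) + H(g_S−g_L)]/(r−g_L), with H = 4/2 = 2.
P₀ = 3.01 × [(1+0.034) + 2×(0.2692−0.034)] / (0.113−0.034)
   = 3.01 × 1.5044 / 0.079 = 57.3195

$57.32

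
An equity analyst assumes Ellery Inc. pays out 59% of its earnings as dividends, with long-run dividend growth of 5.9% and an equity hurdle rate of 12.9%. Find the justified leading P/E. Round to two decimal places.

Justified leading P/E = b/(r−g) = 0.59/(0.129−0.059) = 8.4286

8.43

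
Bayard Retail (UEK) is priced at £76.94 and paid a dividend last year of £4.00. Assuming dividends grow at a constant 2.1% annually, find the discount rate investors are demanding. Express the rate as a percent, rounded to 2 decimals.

Rearranging the constant-growth DDM: r = D₁/P₀ + g.
D₁ = 4.00 × (1 + 0.021) = 4.0840.
r = 4.0840 / 76.94 + 0.021 = 0.05308 + 0.021 = 0.07408

7.41%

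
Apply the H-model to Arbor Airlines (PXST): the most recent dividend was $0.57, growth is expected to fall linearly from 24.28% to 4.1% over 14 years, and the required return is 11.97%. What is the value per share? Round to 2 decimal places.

H-model: P₀ = D₀[(1+g_L) + H(g_S−g_L)]/(r−g_L), with H = 14/2 = 7.
P₀ = 0.57 × [(1+0.041) + 7×(0.2428−0.041)] / (0.1197−0.041)
   = 0.57 × 2.4536 / 0.0787 = 17.7707

$17.77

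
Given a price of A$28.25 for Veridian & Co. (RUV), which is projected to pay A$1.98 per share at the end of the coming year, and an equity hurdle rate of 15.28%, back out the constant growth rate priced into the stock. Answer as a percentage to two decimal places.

8.27%

From P₀ = D₁/(r − g), the implied growth is g = r − D₁/P₀.
g = 0.1528 − 1.98/28.25 = 0.1528 − 0.07009 = 0.08271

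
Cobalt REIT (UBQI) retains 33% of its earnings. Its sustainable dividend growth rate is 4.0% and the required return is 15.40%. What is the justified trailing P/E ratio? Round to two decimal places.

Payout ratio b = 1 − 0.33 = 0.67.
Justified trailing P/E = b(1+g)/(r−g) = 0.67×(1+0.04)/(0.154−0.04) = 6.1123

6.11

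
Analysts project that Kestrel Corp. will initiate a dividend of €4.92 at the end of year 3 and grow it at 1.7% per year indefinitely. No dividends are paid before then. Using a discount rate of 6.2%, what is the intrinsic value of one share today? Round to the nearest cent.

Deferred-dividend DDM. At t=2 the remaining stream is a growing perpetuity with first payment D_3 = 4.92.
V_2 = D_3/(r−g) = 4.92/(0.062−0.017) = 109.3333
P₀ = V_2/(1+r)^2 = 109.3333/(1+0.062)^2 = 96.9401

€96.94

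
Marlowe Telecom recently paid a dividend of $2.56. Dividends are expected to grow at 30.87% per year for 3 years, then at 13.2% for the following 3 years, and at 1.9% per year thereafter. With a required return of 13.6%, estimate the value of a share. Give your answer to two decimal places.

$55.65

Three-stage DDM. Project D₁…D_6; terminal Gordon value at t=6 with g = 0.019; discount at r = 0.136.
D_1 = 3.3503
D_2 = 4.3845
D_3 = 5.7380
D_4 = 6.4954
D_5 = 7.3528
D_6 = 8.3234
TV_6 = 8.4815/(0.136−0.019) = 72.4916
P₀ = Σ Dₜ/(1+r)ᵗ + TV_6/(1+r)^6 = 55.6505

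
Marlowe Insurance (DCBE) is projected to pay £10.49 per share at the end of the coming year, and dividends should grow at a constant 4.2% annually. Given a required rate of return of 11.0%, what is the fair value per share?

Gordon growth model: P₀ = D₁/(r − g), with D₁ = 10.49 given directly.
P₀ = 10.4900 / (0.11 − 0.042) = 10.4900 / 0.068 = 154.2647

£154.26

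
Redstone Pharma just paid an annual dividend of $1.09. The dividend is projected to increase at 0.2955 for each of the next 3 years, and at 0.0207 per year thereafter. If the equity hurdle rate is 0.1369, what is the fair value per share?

Two-stage DDM. Project D₁…D_3 at 0.2955, terminal growth 0.0207, discount at r = 0.1369.
D_1 = 1.4121
D_2 = 1.8294
D_3 = 2.3699
Terminal value at t=3: TV = D_4/(r−g) = 2.4190/(0.1369−0.0207) = 20.8176
P₀ = 1.4121/(1+0.1369)^1 + 1.8294/(1+0.1369)^2 + 2.3699/(1+0.1369)^3 + 20.8176/(1+0.1369)^3 = 18.4367

$18.44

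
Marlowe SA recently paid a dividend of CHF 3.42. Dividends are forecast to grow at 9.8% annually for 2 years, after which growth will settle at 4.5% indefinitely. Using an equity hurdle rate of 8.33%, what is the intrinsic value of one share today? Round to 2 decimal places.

CHF 102.84

Two-stage DDM. Project D₁…D_2 at 0.098, terminal growth 0.045, discount at r = 0.0833.
D_1 = 3.7552
D_2 = 4.1232
Terminal value at t=2: TV = D_3/(r−g) = 4.3087/(0.0833−0.045) = 112.4989
P₀ = 3.7552/(1+0.0833)^1 + 4.1232/(1+0.0833)^2 + 112.4989/(1+0.0833)^2 = 102.8428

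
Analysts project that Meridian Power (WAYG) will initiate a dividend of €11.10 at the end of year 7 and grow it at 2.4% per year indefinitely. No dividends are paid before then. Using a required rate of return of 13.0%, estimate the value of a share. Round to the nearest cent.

€50.30

Deferred-dividend DDM. At t=6 the remaining stream is a growing perpetuity with first payment D_7 = 11.10.
V_6 = D_7/(r−g) = 11.10/(0.13−0.024) = 104.7170
P₀ = V_6/(1+r)^6 = 104.7170/(1+0.13)^6 = 50.2975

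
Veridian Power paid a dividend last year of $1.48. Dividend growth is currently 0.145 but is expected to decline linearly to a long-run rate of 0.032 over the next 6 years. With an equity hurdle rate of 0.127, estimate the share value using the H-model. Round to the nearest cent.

H-model: P₀ = D₀[(1+g_L) + H(g_S−g_L)]/(r−g_L), with H = 6/2 = 3.
P₀ = 1.48 × [(1+0.032) + 3×(0.145−0.032)] / (0.127−0.032)
   = 1.48 × 1.3710 / 0.095 = 21.3587

$21.36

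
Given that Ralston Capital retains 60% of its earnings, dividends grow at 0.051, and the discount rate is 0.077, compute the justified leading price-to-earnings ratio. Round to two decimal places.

15.38

Payout ratio b = 1 − 0.60 = 0.40.
Justified leading P/E = b/(r−g) = 0.40/(0.077−0.051) = 15.3846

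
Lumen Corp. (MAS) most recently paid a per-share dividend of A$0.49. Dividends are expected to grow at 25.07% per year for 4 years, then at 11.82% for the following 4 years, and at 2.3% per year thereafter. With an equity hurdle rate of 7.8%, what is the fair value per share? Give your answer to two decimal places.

Three-stage DDM. Project D₁…D_8; terminal Gordon value at t=8 with g = 0.023; discount at r = 0.078.
D_1 = 0.6128
D_2 = 0.7665
D_3 = 0.9586
D_4 = 1.1990
D_5 = 1.3407
D_6 = 1.4992
D_7 = 1.6764
D_8 = 1.8745
TV_8 = 1.9176/(0.078−0.023) = 34.8658
P₀ = Σ Dₜ/(1+r)ᵗ + TV_8/(1+r)^8 = 25.8945

A$25.89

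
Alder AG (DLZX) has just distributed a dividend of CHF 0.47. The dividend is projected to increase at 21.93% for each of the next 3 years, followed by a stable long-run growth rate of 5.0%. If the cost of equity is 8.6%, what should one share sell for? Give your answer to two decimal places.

Two-stage DDM. Project D₁…D_3 at 0.2193, terminal growth 0.05, discount at r = 0.086.
D_1 = 0.5731
D_2 = 0.6987
D_3 = 0.8520
Terminal value at t=3: TV = D_4/(r−g) = 0.8946/(0.086−0.05) = 24.8494
P₀ = 0.5731/(1+0.086)^1 + 0.6987/(1+0.086)^2 + 0.8520/(1+0.086)^3 + 24.8494/(1+0.086)^3 = 21.1865

CHF 21.19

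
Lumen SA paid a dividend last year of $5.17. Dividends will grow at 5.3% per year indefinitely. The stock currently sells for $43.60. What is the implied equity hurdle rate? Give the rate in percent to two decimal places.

17.79%

Rearranging the constant-growth DDM: r = D₁/P₀ + g.
D₁ = 5.17 × (1 + 0.053) = 5.4440.
r = 5.4440 / 43.60 + 0.053 = 0.12486 + 0.053 = 0.17786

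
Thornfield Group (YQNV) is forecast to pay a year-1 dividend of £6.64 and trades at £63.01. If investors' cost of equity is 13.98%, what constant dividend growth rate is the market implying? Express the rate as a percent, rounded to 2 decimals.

From P₀ = D₁/(r − g), the implied growth is g = r − D₁/P₀.
g = 0.1398 − 6.64/63.01 = 0.1398 − 0.10538 = 0.03442

3.44%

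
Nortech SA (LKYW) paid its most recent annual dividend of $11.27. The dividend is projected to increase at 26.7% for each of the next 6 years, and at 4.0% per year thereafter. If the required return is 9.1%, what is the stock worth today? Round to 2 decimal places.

Two-stage DDM. Project D₁…D_6 at 0.267, terminal growth 0.04, discount at r = 0.091.
D_1 = 14.2791
D_2 = 18.0916
D_3 = 22.9221
D_4 = 29.0423
D_5 = 36.7965
D_6 = 46.6212
Terminal value at t=6: TV = D_7/(r−g) = 48.4861/(0.091−0.04) = 950.7072
P₀ = 14.2791/(1+0.091)^1 + 18.0916/(1+0.091)^2 + 22.9221/(1+0.091)^3 + 29.0423/(1+0.091)^4 + 36.7965/(1+0.091)^5 + 46.6212/(1+0.091)^6 + 950.7072/(1+0.091)^6 = 681.6551

$681.66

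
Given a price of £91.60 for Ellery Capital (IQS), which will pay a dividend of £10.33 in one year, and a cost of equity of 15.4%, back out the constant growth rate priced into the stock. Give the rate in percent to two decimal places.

From P₀ = D₁/(r − g), the implied growth is g = r − D₁/P₀.
g = 0.154 − 10.33/91.60 = 0.154 − 0.11277 = 0.04123

4.12%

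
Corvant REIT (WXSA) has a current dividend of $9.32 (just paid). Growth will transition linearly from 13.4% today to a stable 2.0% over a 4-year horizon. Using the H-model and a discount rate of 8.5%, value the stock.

$178.94

H-model: P₀ = D₀[(1+g_L) + H(g_S−g_L)]/(r−g_L), with H = 4/2 = 2.
P₀ = 9.32 × [(1+0.02) + 2×(0.134−0.02)] / (0.085−0.02)
   = 9.32 × 1.2480 / 0.065 = 178.9440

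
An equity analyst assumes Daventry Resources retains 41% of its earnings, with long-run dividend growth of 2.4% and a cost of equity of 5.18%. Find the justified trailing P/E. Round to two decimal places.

Payout ratio b = 1 − 0.41 = 0.59.
Justified trailing P/E = b(1+g)/(r−g) = 0.59×(1+0.024)/(0.0518−0.024) = 21.7324

21.73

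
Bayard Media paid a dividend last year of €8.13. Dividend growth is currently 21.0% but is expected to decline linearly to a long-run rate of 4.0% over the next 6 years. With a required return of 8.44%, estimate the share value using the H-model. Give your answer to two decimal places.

H-model: P₀ = D₀[(1+g_L) + H(g_S−g_L)]/(r−g_L), with H = 6/2 = 3.
P₀ = 8.13 × [(1+0.04) + 3×(0.21−0.04)] / (0.0844−0.04)
   = 8.13 × 1.5500 / 0.0444 = 283.8176

€283.82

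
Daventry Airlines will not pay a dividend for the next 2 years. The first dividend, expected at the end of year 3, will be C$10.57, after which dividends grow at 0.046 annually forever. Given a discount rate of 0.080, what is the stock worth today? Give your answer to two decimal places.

C$266.53

Deferred-dividend DDM. At t=2 the remaining stream is a growing perpetuity with first payment D_3 = 10.57.
V_2 = D_3/(r−g) = 10.57/(0.08−0.046) = 310.8824
P₀ = V_2/(1+r)^2 = 310.8824/(1+0.08)^2 = 266.5315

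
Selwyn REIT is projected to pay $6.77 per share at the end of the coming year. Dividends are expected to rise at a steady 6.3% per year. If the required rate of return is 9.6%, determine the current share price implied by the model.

Gordon growth model: P₀ = D₁/(r − g), with D₁ = 6.77 given directly.
P₀ = 6.7700 / (0.096 − 0.063) = 6.7700 / 0.033 = 205.1515

$205.15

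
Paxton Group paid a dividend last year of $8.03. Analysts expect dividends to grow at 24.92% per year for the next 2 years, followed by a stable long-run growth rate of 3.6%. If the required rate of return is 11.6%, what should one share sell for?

Two-stage DDM. Project D₁…D_2 at 0.2492, terminal growth 0.036, discount at r = 0.116.
D_1 = 10.0311
D_2 = 12.5308
Terminal value at t=2: TV = D_3/(r−g) = 12.9819/(0.116−0.036) = 162.2741
P₀ = 10.0311/(1+0.116)^1 + 12.5308/(1+0.116)^2 + 162.2741/(1+0.116)^2 = 149.3426

$149.34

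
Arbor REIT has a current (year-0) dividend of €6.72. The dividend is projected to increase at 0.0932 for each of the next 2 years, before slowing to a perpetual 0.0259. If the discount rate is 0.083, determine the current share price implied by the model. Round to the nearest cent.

Two-stage DDM. Project D₁…D_2 at 0.0932, terminal growth 0.0259, discount at r = 0.083.
D_1 = 7.3463
D_2 = 8.0310
Terminal value at t=2: TV = D_3/(r−g) = 8.2390/(0.083−0.0259) = 144.2904
P₀ = 7.3463/(1+0.083)^1 + 8.0310/(1+0.083)^2 + 144.2904/(1+0.083)^2 = 136.6518

€136.65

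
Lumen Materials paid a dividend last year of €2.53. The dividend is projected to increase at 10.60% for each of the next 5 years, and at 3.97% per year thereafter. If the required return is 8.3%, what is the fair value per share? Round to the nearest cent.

€80.96

Two-stage DDM. Project D₁…D_5 at 0.106, terminal growth 0.0397, discount at r = 0.083.
D_1 = 2.7982
D_2 = 3.0948
D_3 = 3.4228
D_4 = 3.7857
D_5 = 4.1869
Terminal value at t=5: TV = D_6/(r−g) = 4.3532/(0.083−0.0397) = 100.5348
P₀ = 2.7982/(1+0.083)^1 + 3.0948/(1+0.083)^2 + 3.4228/(1+0.083)^3 + 3.7857/(1+0.083)^4 + 4.1869/(1+0.083)^5 + 100.5348/(1+0.083)^5 = 80.9590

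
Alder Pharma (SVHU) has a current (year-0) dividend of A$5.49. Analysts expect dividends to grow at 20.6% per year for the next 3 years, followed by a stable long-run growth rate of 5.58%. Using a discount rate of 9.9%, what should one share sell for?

Two-stage DDM. Project D₁…D_3 at 0.206, terminal growth 0.0558, discount at r = 0.099.
D_1 = 6.6209
D_2 = 7.9849
D_3 = 9.6297
Terminal value at t=3: TV = D_4/(r−g) = 10.1671/(0.099−0.0558) = 235.3489
P₀ = 6.6209/(1+0.099)^1 + 7.9849/(1+0.099)^2 + 9.6297/(1+0.099)^3 + 235.3489/(1+0.099)^3 = 197.1945

A$197.19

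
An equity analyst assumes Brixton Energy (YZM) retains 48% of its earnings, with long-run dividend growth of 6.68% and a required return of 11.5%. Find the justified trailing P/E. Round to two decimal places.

Payout ratio b = 1 − 0.48 = 0.52.
Justified trailing P/E = b(1+g)/(r−g) = 0.52×(1+0.0668)/(0.115−0.0668) = 11.5090

11.51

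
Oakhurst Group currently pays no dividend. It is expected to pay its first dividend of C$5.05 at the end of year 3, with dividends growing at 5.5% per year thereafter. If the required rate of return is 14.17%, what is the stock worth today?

Deferred-dividend DDM. At t=2 the remaining stream is a growing perpetuity with first payment D_3 = 5.05.
V_2 = D_3/(r−g) = 5.05/(0.1417−0.055) = 58.2468
P₀ = V_2/(1+r)^2 = 58.2468/(1+0.1417)^2 = 44.6857

C$44.69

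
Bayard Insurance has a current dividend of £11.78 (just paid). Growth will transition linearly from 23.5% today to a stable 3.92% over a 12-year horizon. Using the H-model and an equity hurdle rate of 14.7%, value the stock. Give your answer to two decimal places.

H-model: P₀ = D₀[(1+g_L) + H(g_S−g_L)]/(r−g_L), with H = 12/2 = 6.
P₀ = 11.78 × [(1+0.0392) + 6×(0.235−0.0392)] / (0.147−0.0392)
   = 11.78 × 2.2140 / 0.1078 = 241.9380

£241.94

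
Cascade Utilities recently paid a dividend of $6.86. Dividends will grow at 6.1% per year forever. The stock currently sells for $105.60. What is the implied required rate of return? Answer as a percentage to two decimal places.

Rearranging the constant-growth DDM: r = D₁/P₀ + g.
D₁ = 6.86 × (1 + 0.061) = 7.2785.
r = 7.2785 / 105.60 + 0.061 = 0.06892 + 0.061 = 0.12992

12.99%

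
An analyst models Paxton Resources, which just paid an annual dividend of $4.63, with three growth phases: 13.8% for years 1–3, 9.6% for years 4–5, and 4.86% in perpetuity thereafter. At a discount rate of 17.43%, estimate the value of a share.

$51.27

Three-stage DDM. Project D₁…D_5; terminal Gordon value at t=5 with g = 0.0486; discount at r = 0.1743.
D_1 = 5.2689
D_2 = 5.9961
D_3 = 6.8235
D_4 = 7.4786
D_5 = 8.1965
TV_5 = 8.5949/(0.1743−0.0486) = 68.3760
P₀ = Σ Dₜ/(1+r)ᵗ + TV_5/(1+r)^5 = 51.2724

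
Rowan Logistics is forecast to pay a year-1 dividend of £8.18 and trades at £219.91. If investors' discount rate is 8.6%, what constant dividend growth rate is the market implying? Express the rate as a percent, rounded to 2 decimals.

4.88%

From P₀ = D₁/(r − g), the implied growth is g = r − D₁/P₀.
g = 0.086 − 8.18/219.91 = 0.086 − 0.03720 = 0.04880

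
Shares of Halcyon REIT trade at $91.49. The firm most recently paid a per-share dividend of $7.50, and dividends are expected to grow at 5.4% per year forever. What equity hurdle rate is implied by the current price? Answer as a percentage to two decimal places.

14.04%

Rearranging the constant-growth DDM: r = D₁/P₀ + g.
D₁ = 7.50 × (1 + 0.054) = 7.9050.
r = 7.9050 / 91.49 + 0.054 = 0.08640 + 0.054 = 0.14040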